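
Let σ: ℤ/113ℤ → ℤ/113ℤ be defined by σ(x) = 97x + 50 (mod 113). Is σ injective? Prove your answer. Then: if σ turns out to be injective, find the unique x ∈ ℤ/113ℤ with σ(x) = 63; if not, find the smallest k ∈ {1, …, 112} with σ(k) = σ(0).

91

If σ(u) = σ(v), then 97u ≡ 97v (mod 113). Because gcd(97, 113) = 1, we may cancel 97 to get u ≡ v (mod 113).
So σ is injective.
We now compute 97⁻¹ mod 113 explicitly. Euclid's algorithm: 113 = 1·97 + 16, 97 = 6·16 + 1; back-substituting gives 1 = 7·97 − 6·113, so 97⁻¹ ≡ 7 (mod 113).
Since σ is injective, we find σ⁻¹(63): we need 97x ≡ 63 − 50 ≡ 13 (mod 113). Using 97⁻¹ = 7: x ≡ 7·13 = 91, so x = 91.
Check: σ(91) = 97·91 + 50 = 8877 = 78·113 + 63 ≡ 63 (mod 113).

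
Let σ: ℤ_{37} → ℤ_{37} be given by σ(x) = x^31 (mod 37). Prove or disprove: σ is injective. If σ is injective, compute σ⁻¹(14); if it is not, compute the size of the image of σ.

Since 37 is prime, the nonzero elements of ℤ_{37} form a cyclic group of order 36.
As gcd(31, 36) = 1, raising to the 31st power is a bijection on this group: if u^31 ≡ v^31 then (uv^{−1})^31 = 1, and the only element of order dividing gcd(31, 36) = 1 is 1, so u = v.
With σ(0) = 0 this makes σ injective on all of ℤ_{37}, hence bijective (finite equal-size domain and codomain). In particular σ is injective.
Since σ is injective, we find the preimage of 14. The inverse of x ↦ x^31 on (ℤ_{37})^× is x ↦ x^7, because 31·7 = 217 = 6·36 + 1 ≡ 1 (mod 36) and x^{36} = 1 for x ≠ 0 (Fermat). So σ⁻¹(14) = 14^7 mod 37.
Repeated squaring mod 37: 14^1 ≡ 14, 14^2 ≡ 14² = 196 ≡ 11, 14^4 ≡ 11² = 121 ≡ 10. Since 7 = 4 + 2 + 1, 14^7 ≡ 10·11·14: 10·11 = 110 ≡ 36, then 36·14 = 504 ≡ 23. So 14^7 ≡ 23 (mod 37).
Hence σ⁻¹(14) = 23.

23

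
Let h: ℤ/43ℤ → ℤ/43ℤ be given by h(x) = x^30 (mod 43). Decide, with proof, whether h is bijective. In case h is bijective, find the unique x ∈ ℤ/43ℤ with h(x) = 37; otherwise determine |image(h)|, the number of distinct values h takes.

8

h(1) = 1^30 = 1.
h(6): Repeated squaring mod 43: 6^1 ≡ 6, 6^2 ≡ 6² = 36, 6^4 ≡ 36² = 1296 ≡ 6, 6^8 ≡ 6² = 36, 6^16 ≡ 36² = 1296 ≡ 6. Since 30 = 16 + 8 + 4 + 2, 6^30 ≡ 6·36·6·36: 6·36 = 216 ≡ 1, then 1·6 = 6, then 6·36 = 216 ≡ 1. So 6^30 ≡ 1 (mod 43).
So h(1) = h(6) = 1 while 1 ≠ 6, so h is not injective, hence not bijective.
Since h is not bijective, we determine |image(h)|. Computing x^30 mod 43 for each x (by repeated squaring, reducing mod 43 at every step), the values h(0), h(1), …, h(42) are: 0, 1, 4, 11, 16, 21, 1, 1, 21, 35, 41, 35, 4, 21, 4, 16, 41, 41, 11, 16, 35, 11, 11, 35, 16, 11, 41, 41, 16, 4, 21, 4, 35, 41, 35, 21, 1, 1, 21, 16, 11, 4, 1.
The distinct values are {0, 1, 4, 11, 16, 21, 35, 41}; there are 8 of them.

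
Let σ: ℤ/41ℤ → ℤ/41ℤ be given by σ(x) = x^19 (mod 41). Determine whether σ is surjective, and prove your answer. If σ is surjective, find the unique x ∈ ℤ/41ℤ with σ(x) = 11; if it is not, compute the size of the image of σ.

26

Since 41 is prime, the nonzero elements of ℤ/41ℤ form a cyclic group of order 40.
As gcd(19, 40) = 1, raising to the 19th power is a bijection on this group: if x_1^19 ≡ x_2^19 then (x_1x_2^{−1})^19 = 1, and the only element of order dividing gcd(19, 40) = 1 is 1, so x_1 = x_2.
With σ(0) = 0 this makes σ injective on all of ℤ/41ℤ, hence bijective (finite equal-size domain and codomain). In particular σ is surjective.
Since σ is surjective, we find the preimage of 11. The inverse of x ↦ x^19 on (ℤ/41ℤ)^× is x ↦ x^19, because 19·19 = 361 = 9·40 + 1 ≡ 1 (mod 40) and x^{40} = 1 for x ≠ 0 (Fermat). So σ⁻¹(11) = 11^19 mod 41.
Repeated squaring mod 41: 11^1 ≡ 11, 11^2 ≡ 11² = 121 ≡ 39, 11^4 ≡ 39² = 1521 ≡ 4, 11^8 ≡ 4² = 16, 11^16 ≡ 16² = 256 ≡ 10. Since 19 = 16 + 2 + 1, 11^19 ≡ 10·39·11: 10·39 = 390 ≡ 21, then 21·11 = 231 ≡ 26. So 11^19 ≡ 26 (mod 41).
Hence σ⁻¹(11) = 26.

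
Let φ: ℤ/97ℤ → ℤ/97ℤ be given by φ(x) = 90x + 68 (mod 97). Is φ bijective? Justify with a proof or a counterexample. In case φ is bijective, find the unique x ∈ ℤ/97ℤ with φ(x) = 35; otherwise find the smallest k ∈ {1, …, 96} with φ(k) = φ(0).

74

If φ(a) = φ(b), then 90a ≡ 90b (mod 97). Because gcd(90, 97) = 1, we may cancel 90 to get a ≡ b (mod 97).
We now compute 90⁻¹ mod 97 explicitly. Euclid's algorithm: 97 = 1·90 + 7, 90 = 12·7 + 6, 7 = 1·6 + 1; back-substituting gives 1 = 83·90 − 77·97, so 90⁻¹ ≡ 83 (mod 97).
Then y ↦ 83(y − 68) is a two-sided inverse to φ, so every y ∈ ℤ/97ℤ has a preimage.
So φ is bijective.
Since φ is bijective, we find φ⁻¹(35): we need 90x ≡ 35 − 68 ≡ 64 (mod 97). Using 90⁻¹ = 83: x ≡ 83·64 = 5312 = 54·97 + 74, so x = 74.
Check: φ(74) = 90·74 + 68 = 6728 = 69·97 + 35 ≡ 35 (mod 97).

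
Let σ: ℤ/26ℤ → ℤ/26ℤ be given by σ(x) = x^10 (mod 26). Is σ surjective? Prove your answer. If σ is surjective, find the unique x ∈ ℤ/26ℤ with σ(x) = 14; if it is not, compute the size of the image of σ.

σ(12): Repeated squaring mod 26: 12^1 ≡ 12, 12^2 ≡ 12² = 144 ≡ 14, 12^4 ≡ 14² = 196 ≡ 14, 12^8 ≡ 14² = 196 ≡ 14. Since 10 = 8 + 2, 12^10 ≡ 14·14: 14·14 = 196 ≡ 14. So 12^10 ≡ 14 (mod 26).
σ(14): Repeated squaring mod 26: 14^1 ≡ 14, 14^2 ≡ 14² = 196 ≡ 14, 14^4 ≡ 14² = 196 ≡ 14, 14^8 ≡ 14² = 196 ≡ 14. Since 10 = 8 + 2, 14^10 ≡ 14·14: 14·14 = 196 ≡ 14. So 14^10 ≡ 14 (mod 26).
So σ(12) = σ(14) = 14 while 12 ≠ 14, therefore σ is not injective.
A non-injective map from the 26-element set ℤ/26ℤ to itself takes at most 25 distinct values, so it cannot be surjective. Therefore σ is not surjective.
Since σ is not surjective, we determine |image(σ)|. Computing x^10 mod 26 for each x (by repeated squaring, reducing mod 26 at every step), the values σ(0), σ(1), …, σ(25) are: 0, 1, 10, 3, 22, 25, 4, 17, 12, 9, 16, 23, 14, 13, 14, 23, 16, 9, 12, 17, 4, 25, 22, 3, 10, 1.
The distinct values are {0, 1, 3, 4, 9, 10, 12, 13, 14, 16, 17, 22, 23, 25}; there are 14 of them.

14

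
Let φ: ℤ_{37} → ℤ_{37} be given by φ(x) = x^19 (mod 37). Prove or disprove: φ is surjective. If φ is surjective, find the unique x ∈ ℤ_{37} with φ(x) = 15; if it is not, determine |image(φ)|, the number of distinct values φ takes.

22

Since 37 is prime, the nonzero elements of ℤ_{37} form a cyclic group of order 36.
As gcd(19, 36) = 1, raising to the 19th power is a bijection on this group: if u^19 ≡ v^19 then (uv^{−1})^19 = 1, and the only element of order dividing gcd(19, 36) = 1 is 1, so u = v.
With φ(0) = 0 this makes φ injective on all of ℤ_{37}, hence bijective (finite equal-size domain and codomain). In particular φ is surjective.
Since φ is surjective, we find the preimage of 15. The inverse of x ↦ x^19 on (ℤ_{37})^× is x ↦ x^19, because 19·19 = 361 = 10·36 + 1 ≡ 1 (mod 36) and x^{36} = 1 for x ≠ 0 (Fermat). So φ⁻¹(15) = 15^19 mod 37.
Repeated squaring mod 37: 15^1 ≡ 15, 15^2 ≡ 15² = 225 ≡ 3, 15^4 ≡ 3² = 9, 15^8 ≡ 9² = 81 ≡ 7, 15^16 ≡ 7² = 49 ≡ 12. Since 19 = 16 + 2 + 1, 15^19 ≡ 12·3·15: 12·3 = 36, then 36·15 = 540 ≡ 22. So 15^19 ≡ 22 (mod 37).
Hence φ⁻¹(15) = 22.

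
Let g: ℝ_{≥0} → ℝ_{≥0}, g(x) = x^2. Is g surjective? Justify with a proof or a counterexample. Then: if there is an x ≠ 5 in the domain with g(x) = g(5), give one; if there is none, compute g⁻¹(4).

2

For any y ∈ ℝ_{≥0}, x = y^{1/2} ∈ ℝ_{≥0} gives g(x) = y, so g is surjective.
Since x ↦ x^2 is strictly increasing on ℝ_{≥0}, it is injective there, so no x ≠ 5 in the domain has g(x) = g(5). We therefore compute g⁻¹(4) = 4^{1/2} = 2 (indeed 2^2 = 4).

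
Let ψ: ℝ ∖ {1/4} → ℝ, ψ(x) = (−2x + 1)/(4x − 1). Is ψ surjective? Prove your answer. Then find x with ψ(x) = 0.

1/2

If ψ(x) = −1/2, cross-multiplying gives 4(−2x + 1) = −2(4x − 1), which simplifies to 4 = 2 — false.  So −1/2 has no preimage and ψ is not surjective.
Solving ψ(x) = 0: cross-multiplying gives −2x + 1 = 0(4x − 1), which rearranges to −2x = −1, so x = 1/2.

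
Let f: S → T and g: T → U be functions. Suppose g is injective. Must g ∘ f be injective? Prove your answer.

No. Take S = {0, 1}, T = U = {0, 1, 2, 3}, f(0) = f(1) = 0, and g = identity (injective).
Then (g ∘ f)(0) = (g ∘ f)(1) = 0 with 0 ≠ 1, so g ∘ f is not injective.

not injective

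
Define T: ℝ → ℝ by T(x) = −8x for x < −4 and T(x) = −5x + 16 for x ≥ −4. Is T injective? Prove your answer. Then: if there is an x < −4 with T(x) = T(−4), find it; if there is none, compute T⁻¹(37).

-9/2

Both pieces are strictly decreasing (slopes −8 and −5), so each is injective on its own interval.
The left piece maps (−∞, −4) onto (32, ∞); the right piece maps [−4, ∞) onto (−∞, 36].
These images overlap. In particular T(−4) = 36 (right piece), and solving −8x = 36 on the left piece gives x = −9/2 < −4.
So T(−9/2) = T(−4) with −9/2 ≠ −4, and T is not injective. This x = −9/2 is the requested value below −4.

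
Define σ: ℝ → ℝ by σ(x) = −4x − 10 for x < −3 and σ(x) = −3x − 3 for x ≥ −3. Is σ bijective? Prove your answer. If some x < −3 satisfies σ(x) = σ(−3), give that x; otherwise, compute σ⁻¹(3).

Both pieces are strictly decreasing (slopes −4 and −3), so each is injective on its own interval.
The left piece maps (−∞, −3) onto (2, ∞); the right piece maps [−3, ∞) onto (−∞, 6].
These images overlap. In particular σ(−3) = 6 (right piece), and solving −4x − 10 = 6 on the left piece gives x = −4 < −3.
So σ(−4) = σ(−3) with −4 ≠ −3, and σ is not injective, hence not bijective. This x = −4 is the requested value below −3.

-4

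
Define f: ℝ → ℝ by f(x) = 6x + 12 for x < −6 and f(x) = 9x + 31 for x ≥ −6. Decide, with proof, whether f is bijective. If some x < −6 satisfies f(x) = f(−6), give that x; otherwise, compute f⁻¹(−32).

Both pieces are strictly increasing (slopes 6 and 9), so each is injective on its own interval.
The left piece maps (−∞, −6) onto (−∞, −24); the right piece maps [−6, ∞) onto [−23, ∞).
The images leave a gap (−24 has no preimage), so f is not surjective, hence not bijective.
Because the two images are disjoint, no x < −6 has f(x) = f(−6), so we compute f⁻¹(−32): −32 lies in (−∞, −24), so solve 6x + 12 = −32: x = (−32 − 12)/6 = −22/3.

-22/3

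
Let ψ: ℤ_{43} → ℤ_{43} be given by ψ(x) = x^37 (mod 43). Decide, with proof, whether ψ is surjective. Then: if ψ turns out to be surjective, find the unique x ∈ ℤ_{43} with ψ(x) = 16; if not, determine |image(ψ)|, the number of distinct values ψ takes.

Since 43 is prime, the nonzero elements of ℤ_{43} form a cyclic group of order 42.
As gcd(37, 42) = 1, raising to the 37th power is a bijection on this group: if s^37 ≡ t^37 then (st^{−1})^37 = 1, and the only element of order dividing gcd(37, 42) = 1 is 1, so s = t.
With ψ(0) = 0 this makes ψ injective on all of ℤ_{43}, hence bijective (finite equal-size domain and codomain). In particular ψ is surjective.
Since ψ is surjective, we find the preimage of 16. The inverse of x ↦ x^37 on (ℤ_{43})^× is x ↦ x^25, because 37·25 = 925 = 22·42 + 1 ≡ 1 (mod 42) and x^{42} = 1 for x ≠ 0 (Fermat). So ψ⁻¹(16) = 16^25 mod 43.
Repeated squaring mod 43: 16^1 ≡ 16, 16^2 ≡ 16² = 256 ≡ 41, 16^4 ≡ 41² = 1681 ≡ 4, 16^8 ≡ 4² = 16, 16^16 ≡ 16² = 256 ≡ 41. Since 25 = 16 + 8 + 1, 16^25 ≡ 41·16·16: 41·16 = 656 ≡ 11, then 11·16 = 176 ≡ 4. So 16^25 ≡ 4 (mod 43).
Hence ψ⁻¹(16) = 4.

4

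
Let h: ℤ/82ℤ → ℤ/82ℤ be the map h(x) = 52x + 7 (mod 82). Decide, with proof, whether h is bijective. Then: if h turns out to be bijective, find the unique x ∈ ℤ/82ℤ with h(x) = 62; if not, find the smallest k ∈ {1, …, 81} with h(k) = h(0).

41

Recall that h is injective if h(x_1) = h(x_2) implies x_1 = x_2.
We have gcd(52, 82) = 2 > 1. Taking x_1 = 0 and x_2 = 41: h(0) = 7 and h(41) = 52·41 + 7 = 2139 ≡ 7 (mod 82).
So h(0) = h(41) while 0 ≠ 41, hence h is not injective, hence not bijective.
Since h is not bijective, we find the least positive k with h(k) = h(0): this means 52k ≡ 0 (mod 82), i.e. 82 ∣ 52k. Since gcd(52, 82) = 2, dividing through by 2 this holds exactly when 41 ∣ 26k, and as gcd(26, 41) = 1, exactly when 41 ∣ k.
The smallest positive such k is 41.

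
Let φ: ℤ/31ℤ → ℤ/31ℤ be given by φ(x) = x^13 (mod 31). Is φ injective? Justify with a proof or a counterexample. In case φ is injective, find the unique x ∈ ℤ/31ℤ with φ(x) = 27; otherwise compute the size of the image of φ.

Since 31 is prime, the nonzero elements of ℤ/31ℤ form a cyclic group of order 30.
As gcd(13, 30) = 1, raising to the 13th power is a bijection on this group: if u^13 ≡ v^13 then (uv^{−1})^13 = 1, and the only element of order dividing gcd(13, 30) = 1 is 1, so u = v.
With φ(0) = 0 this makes φ injective on all of ℤ/31ℤ, hence bijective (finite equal-size domain and codomain). In particular φ is injective.
Since φ is injective, we find the preimage of 27. The inverse of x ↦ x^13 on (ℤ/31ℤ)^× is x ↦ x^7, because 13·7 = 91 = 3·30 + 1 ≡ 1 (mod 30) and x^{30} = 1 for x ≠ 0 (Fermat). So φ⁻¹(27) = 27^7 mod 31.
Repeated squaring mod 31: 27^1 ≡ 27, 27^2 ≡ 27² = 729 ≡ 16, 27^4 ≡ 16² = 256 ≡ 8. Since 7 = 4 + 2 + 1, 27^7 ≡ 8·16·27: 8·16 = 128 ≡ 4, then 4·27 = 108 ≡ 15. So 27^7 ≡ 15 (mod 31).
Hence φ⁻¹(27) = 15.

15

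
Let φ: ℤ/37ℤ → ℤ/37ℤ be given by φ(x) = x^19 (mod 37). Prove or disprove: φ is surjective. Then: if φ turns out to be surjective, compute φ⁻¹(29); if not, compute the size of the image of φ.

8

Since 37 is prime, the nonzero elements of ℤ/37ℤ form a cyclic group of order 36.
As gcd(19, 36) = 1, raising to the 19th power is a bijection on this group: if s^19 ≡ t^19 then (st^{−1})^19 = 1, and the only element of order dividing gcd(19, 36) = 1 is 1, so s = t.
With φ(0) = 0 this makes φ injective on all of ℤ/37ℤ, hence bijective (finite equal-size domain and codomain). In particular φ is surjective.
Since φ is surjective, we find the preimage of 29. The inverse of x ↦ x^19 on (ℤ/37ℤ)^× is x ↦ x^19, because 19·19 = 361 = 10·36 + 1 ≡ 1 (mod 36) and x^{36} = 1 for x ≠ 0 (Fermat). So φ⁻¹(29) = 29^19 mod 37.
Repeated squaring mod 37: 29^1 ≡ 29, 29^2 ≡ 29² = 841 ≡ 27, 29^4 ≡ 27² = 729 ≡ 26, 29^8 ≡ 26² = 676 ≡ 10, 29^16 ≡ 10² = 100 ≡ 26. Since 19 = 16 + 2 + 1, 29^19 ≡ 26·27·29: 26·27 = 702 ≡ 36, then 36·29 = 1044 ≡ 8. So 29^19 ≡ 8 (mod 37).
Hence φ⁻¹(29) = 8.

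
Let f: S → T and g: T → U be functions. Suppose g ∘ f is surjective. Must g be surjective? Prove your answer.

Let c ∈ U. Since g ∘ f is surjective, some a ∈ S has g(f(a)) = c. Then b = f(a) ∈ T satisfies g(b) = c. So g is surjective.

surjective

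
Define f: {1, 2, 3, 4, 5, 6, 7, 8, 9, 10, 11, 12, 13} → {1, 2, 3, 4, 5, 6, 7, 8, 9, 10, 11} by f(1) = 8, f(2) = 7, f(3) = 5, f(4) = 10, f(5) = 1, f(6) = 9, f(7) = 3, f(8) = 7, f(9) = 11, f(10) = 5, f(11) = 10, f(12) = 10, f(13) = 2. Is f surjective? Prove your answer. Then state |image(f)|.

9

No element maps to 4, so f is not surjective.
The image of f is {1, 2, 3, 5, 7, 8, 9, 10, 11}, which has 9 elements.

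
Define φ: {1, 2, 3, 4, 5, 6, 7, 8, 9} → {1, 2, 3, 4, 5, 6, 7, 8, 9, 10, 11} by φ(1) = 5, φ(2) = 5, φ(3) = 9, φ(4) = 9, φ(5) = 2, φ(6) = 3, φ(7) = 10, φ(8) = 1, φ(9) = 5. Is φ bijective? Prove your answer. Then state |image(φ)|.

φ(1) = 5 = φ(2) with 1 ≠ 2, so φ is not injective, hence not bijective.
The image of φ is {1, 2, 3, 5, 9, 10}, which has 6 elements.

6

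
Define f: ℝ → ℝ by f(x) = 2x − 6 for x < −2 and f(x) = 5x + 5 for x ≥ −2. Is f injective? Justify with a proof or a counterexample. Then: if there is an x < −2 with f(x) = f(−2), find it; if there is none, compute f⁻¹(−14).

Both pieces are strictly increasing (slopes 2 and 5), so each is injective on its own interval.
The left piece maps (−∞, −2) onto (−∞, −10); the right piece maps [−2, ∞) onto [−5, ∞).
These images are disjoint, so no value is attained by both pieces. Thus f is injective.
Because the two images are disjoint, no x < −2 has f(x) = f(−2), so we compute f⁻¹(−14): −14 lies in (−∞, −10), so solve 2x − 6 = −14: x = (−14 + 6)/2 = −4.

-4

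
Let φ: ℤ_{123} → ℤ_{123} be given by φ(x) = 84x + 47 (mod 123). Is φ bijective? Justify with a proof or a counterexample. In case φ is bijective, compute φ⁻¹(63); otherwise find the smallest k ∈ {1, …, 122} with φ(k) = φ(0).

We have gcd(84, 123) = 3 > 1. Taking a = 0 and b = 41: φ(0) = 47 and φ(41) = 84·41 + 47 = 3491 ≡ 47 (mod 123).
So φ(0) = φ(41) while 0 ≠ 41, so φ is not injective, hence not bijective.
Since φ is not bijective, we find the least positive k with φ(k) = φ(0): this means 84k ≡ 0 (mod 123), i.e. 123 ∣ 84k. Since gcd(84, 123) = 3, dividing through by 3 this holds exactly when 41 ∣ 28k, and as gcd(28, 41) = 1, exactly when 41 ∣ k.
The smallest positive such k is 41.

41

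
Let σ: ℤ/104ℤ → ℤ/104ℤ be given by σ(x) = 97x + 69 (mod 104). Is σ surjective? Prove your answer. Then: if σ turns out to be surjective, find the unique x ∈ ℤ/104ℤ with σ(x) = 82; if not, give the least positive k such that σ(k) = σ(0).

Since gcd(97, 104) = 1, 97 is invertible modulo 104. Euclid's algorithm: 104 = 1·97 + 7, 97 = 13·7 + 6, 7 = 1·6 + 1; back-substituting gives 1 = 89·97 − 83·104, so 97⁻¹ ≡ 89 (mod 104).
Then y ↦ 89(y − 69) is a two-sided inverse to σ, so every y ∈ ℤ/104ℤ has a preimage.
Thus σ is surjective.
Since σ is surjective, we find σ⁻¹(82): we need 97x ≡ 82 − 69 ≡ 13 (mod 104). Using 97⁻¹ = 89: x ≡ 89·13 = 1157 = 11·104 + 13, so x = 13.
Check: σ(13) = 97·13 + 69 = 1330 = 12·104 + 82 ≡ 82 (mod 104).

13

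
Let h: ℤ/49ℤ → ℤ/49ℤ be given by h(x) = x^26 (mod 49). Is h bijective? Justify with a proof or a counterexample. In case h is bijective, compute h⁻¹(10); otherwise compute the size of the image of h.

h(0) = 0^26 = 0.
h(7): Repeated squaring mod 49: 7^1 ≡ 7, 7^2 ≡ 7² = 49 ≡ 0, 7^4 ≡ 0² = 0, 7^8 ≡ 0² = 0, 7^16 ≡ 0² = 0. Since 26 = 16 + 8 + 2, 7^26 ≡ 0·0·0: 0·0 = 0, then 0·0 = 0. So 7^26 ≡ 0 (mod 49).
So h(0) = h(7) = 0 while 0 ≠ 7, therefore h is not injective, hence not bijective.
Since h is not bijective, we determine |image(h)|. Computing x^26 mod 49 for each x (by repeated squaring, reducing mod 49 at every step), the values h(0), h(1), …, h(48) are: 0, 1, 32, 2, 44, 11, 15, 0, 36, 4, 9, 37, 39, 29, 0, 22, 25, 16, 30, 18, 43, 0, 8, 46, 23, 23, 46, 8, 0, 43, 18, 30, 16, 25, 22, 0, 29, 39, 37, 9, 4, 36, 0, 15, 11, 44, 2, 32, 1.
The distinct values are {0, 1, 2, 4, 8, 9, 11, 15, 16, 18, 22, 23, 25, 29, 30, 32, 36, 37, 39, 43, 44, 46}; there are 22 of them.

22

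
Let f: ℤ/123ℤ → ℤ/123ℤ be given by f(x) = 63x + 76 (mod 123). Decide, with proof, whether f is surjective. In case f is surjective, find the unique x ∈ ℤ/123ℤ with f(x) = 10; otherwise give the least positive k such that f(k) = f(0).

Since gcd(63, 123) = 3, we have 63x ≡ 0 (mod 3) for all x, so f(x) ≡ 1 (mod 3).
But 0 ≢ 1 (mod 3), so 0 ∈ ℤ/123ℤ has no preimage. So f is not surjective.
Since f is not surjective, we find the least positive k with f(k) = f(0): this means 63k ≡ 0 (mod 123), i.e. 123 ∣ 63k. Since gcd(63, 123) = 3, dividing through by 3 this holds exactly when 41 ∣ 21k, and as gcd(21, 41) = 1, exactly when 41 ∣ k.
The smallest positive such k is 41.

41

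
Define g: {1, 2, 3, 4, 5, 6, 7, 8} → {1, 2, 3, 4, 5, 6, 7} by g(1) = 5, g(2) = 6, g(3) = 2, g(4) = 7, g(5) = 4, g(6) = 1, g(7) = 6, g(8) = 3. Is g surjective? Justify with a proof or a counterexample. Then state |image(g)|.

Every element of the codomain has a preimage: 1 = g(6), 2 = g(3), 3 = g(8), 4 = g(5), 5 = g(1), 6 = g(2), 7 = g(4).
Thus g is surjective.
The image of g is {1, 2, 3, 4, 5, 6, 7}, which has 7 elements.

7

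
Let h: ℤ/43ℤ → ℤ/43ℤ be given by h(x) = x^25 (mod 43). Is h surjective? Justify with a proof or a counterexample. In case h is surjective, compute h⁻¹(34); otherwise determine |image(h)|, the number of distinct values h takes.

30

Since 43 is prime, the nonzero elements of ℤ/43ℤ form a cyclic group of order 42.
As gcd(25, 42) = 1, raising to the 25th power is a bijection on this group: if a^25 ≡ b^25 then (ab^{−1})^25 = 1, and the only element of order dividing gcd(25, 42) = 1 is 1, so a = b.
With h(0) = 0 this makes h injective on all of ℤ/43ℤ, hence bijective (finite equal-size domain and codomain). In particular h is surjective.
Since h is surjective, we find the preimage of 34. The inverse of x ↦ x^25 on (ℤ/43ℤ)^× is x ↦ x^37, because 25·37 = 925 = 22·42 + 1 ≡ 1 (mod 42) and x^{42} = 1 for x ≠ 0 (Fermat). So h⁻¹(34) = 34^37 mod 43.
Repeated squaring mod 43: 34^1 ≡ 34, 34^2 ≡ 34² = 1156 ≡ 38, 34^4 ≡ 38² = 1444 ≡ 25, 34^8 ≡ 25² = 625 ≡ 23, 34^16 ≡ 23² = 529 ≡ 13, 34^32 ≡ 13² = 169 ≡ 40. Since 37 = 32 + 4 + 1, 34^37 ≡ 40·25·34: 40·25 = 1000 ≡ 11, then 11·34 = 374 ≡ 30. So 34^37 ≡ 30 (mod 43).
Hence h⁻¹(34) = 30.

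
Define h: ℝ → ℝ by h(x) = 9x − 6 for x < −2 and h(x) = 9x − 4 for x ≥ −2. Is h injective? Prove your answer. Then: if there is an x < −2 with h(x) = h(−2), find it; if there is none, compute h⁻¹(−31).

-25/9

Both pieces are strictly increasing (slopes 9 and 9), so each is injective on its own interval.
The left piece maps (−∞, −2) onto (−∞, −24); the right piece maps [−2, ∞) onto [−22, ∞).
These images are disjoint, so no value is attained by both pieces. Thus h is injective.
Because the two images are disjoint, no x < −2 has h(x) = h(−2), so we compute h⁻¹(−31): −31 lies in (−∞, −24), so solve 9x − 6 = −31: x = (−31 + 6)/9 = −25/9.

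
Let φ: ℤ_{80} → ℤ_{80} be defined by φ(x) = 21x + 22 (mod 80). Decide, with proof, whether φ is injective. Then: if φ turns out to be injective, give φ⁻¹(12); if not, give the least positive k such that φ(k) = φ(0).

30

Suppose φ(s) = φ(t) in ℤ_{80}. Then 21s + 22 ≡ 21t + 22 (mod 80), so 21(s − t) ≡ 0 (mod 80).
Since gcd(21, 80) = 1, 21 is invertible modulo 80, hence s − t ≡ 0 (mod 80), i.e. s = t.
Thus φ is injective.
We now compute 21⁻¹ mod 80 explicitly. Euclid's algorithm: 80 = 3·21 + 17, 21 = 1·17 + 4, 17 = 4·4 + 1; back-substituting gives 1 = 61·21 − 16·80, so 21⁻¹ ≡ 61 (mod 80).
Since φ is injective, we compute φ⁻¹(12): solve 21x + 22 ≡ 12 (mod 80), i.e. 21x ≡ 70 (mod 80).
Multiplying by 21⁻¹ = 61 gives x ≡ 61·70 = 4270 = 53·80 + 30 ≡ 30 (mod 80).
Check: φ(30) = 21·30 + 22 = 652 = 8·80 + 12 ≡ 12 (mod 80).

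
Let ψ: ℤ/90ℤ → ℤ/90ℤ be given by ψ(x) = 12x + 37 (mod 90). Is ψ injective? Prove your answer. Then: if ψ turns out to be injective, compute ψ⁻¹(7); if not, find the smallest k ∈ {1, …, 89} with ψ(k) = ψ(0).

15

We have gcd(12, 90) = 6 > 1. Taking x_1 = 0 and x_2 = 15: ψ(0) = 37 and ψ(15) = 12·15 + 37 = 217 ≡ 37 (mod 90).
So ψ(0) = ψ(15) while 0 ≠ 15, therefore ψ is not injective.
Since ψ is not injective, we find the least positive k with ψ(k) = ψ(0): this means 12k ≡ 0 (mod 90), i.e. 90 ∣ 12k. Since gcd(12, 90) = 6, dividing through by 6 this holds exactly when 15 ∣ 2k, and as gcd(2, 15) = 1, exactly when 15 ∣ k.
The smallest positive such k is 15.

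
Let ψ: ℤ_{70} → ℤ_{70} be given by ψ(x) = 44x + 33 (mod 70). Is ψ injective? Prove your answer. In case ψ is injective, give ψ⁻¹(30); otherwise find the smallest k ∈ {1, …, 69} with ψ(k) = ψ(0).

35

By definition, ψ is injective when ψ(x_1) = ψ(x_2) forces x_1 = x_2.
We have gcd(44, 70) = 2 > 1. Taking x_1 = 0 and x_2 = 35: ψ(0) = 33 and ψ(35) = 44·35 + 33 = 1573 ≡ 33 (mod 70).
So ψ(0) = ψ(35) while 0 ≠ 35, thus ψ is not injective.
Since ψ is not injective, we find the least positive k with ψ(k) = ψ(0): this means 44k ≡ 0 (mod 70), i.e. 70 ∣ 44k. Since gcd(44, 70) = 2, dividing through by 2 this holds exactly when 35 ∣ 22k, and as gcd(22, 35) = 1, exactly when 35 ∣ k.
The smallest positive such k is 35.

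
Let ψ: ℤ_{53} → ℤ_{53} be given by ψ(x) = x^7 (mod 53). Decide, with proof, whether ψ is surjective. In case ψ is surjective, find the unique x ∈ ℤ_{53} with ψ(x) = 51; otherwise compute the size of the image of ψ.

39

Since 53 is prime, the nonzero elements of ℤ_{53} form a cyclic group of order 52.
As gcd(7, 52) = 1, raising to the 7th power is a bijection on this group: if x_1^7 ≡ x_2^7 then (x_1x_2^{−1})^7 = 1, and the only element of order dividing gcd(7, 52) = 1 is 1, so x_1 = x_2.
With ψ(0) = 0 this makes ψ injective on all of ℤ_{53}, hence bijective (finite equal-size domain and codomain). In particular ψ is surjective.
Since ψ is surjective, we find the preimage of 51. The inverse of x ↦ x^7 on (ℤ_{53})^× is x ↦ x^15, because 7·15 = 105 = 2·52 + 1 ≡ 1 (mod 52) and x^{52} = 1 for x ≠ 0 (Fermat). So ψ⁻¹(51) = 51^15 mod 53.
Repeated squaring mod 53: 51^1 ≡ 51, 51^2 ≡ 51² = 2601 ≡ 4, 51^4 ≡ 4² = 16, 51^8 ≡ 16² = 256 ≡ 44. Since 15 = 8 + 4 + 2 + 1, 51^15 ≡ 44·16·4·51: 44·16 = 704 ≡ 15, then 15·4 = 60 ≡ 7, then 7·51 = 357 ≡ 39. So 51^15 ≡ 39 (mod 53).
Hence ψ⁻¹(51) = 39.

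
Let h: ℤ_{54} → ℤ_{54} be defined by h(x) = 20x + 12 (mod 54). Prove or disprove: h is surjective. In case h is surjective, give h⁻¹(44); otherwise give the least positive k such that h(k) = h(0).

Recall: surjectivity means every element of the codomain has a preimage under h.
Since gcd(20, 54) = 2, we have 20x ≡ 0 (mod 2) for all x, so h(x) ≡ 0 (mod 2).
But 1 ≢ 0 (mod 2), so 1 ∈ ℤ_{54} has no preimage. So h is not surjective.
Since h is not surjective, we find the least positive k with h(k) = h(0): this means 20k ≡ 0 (mod 54), i.e. 54 ∣ 20k. Since gcd(20, 54) = 2, dividing through by 2 this holds exactly when 27 ∣ 10k, and as gcd(10, 27) = 1, exactly when 27 ∣ k.
The smallest positive such k is 27.

27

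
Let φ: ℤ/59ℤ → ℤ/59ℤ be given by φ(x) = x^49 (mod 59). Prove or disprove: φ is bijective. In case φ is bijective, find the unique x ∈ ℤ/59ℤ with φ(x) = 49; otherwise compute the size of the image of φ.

Since 59 is prime, the nonzero elements of ℤ/59ℤ form a cyclic group of order 58.
As gcd(49, 58) = 1, raising to the 49th power is a bijection on this group: if x_1^49 ≡ x_2^49 then (x_1x_2^{−1})^49 = 1, and the only element of order dividing gcd(49, 58) = 1 is 1, so x_1 = x_2.
With φ(0) = 0 this makes φ injective on all of ℤ/59ℤ, hence bijective (finite equal-size domain and codomain). In particular φ is bijective.
Since φ is bijective, we find the preimage of 49. The inverse of x ↦ x^49 on (ℤ/59ℤ)^× is x ↦ x^45, because 49·45 = 2205 = 38·58 + 1 ≡ 1 (mod 58) and x^{58} = 1 for x ≠ 0 (Fermat). So φ⁻¹(49) = 49^45 mod 59.
Repeated squaring mod 59: 49^1 ≡ 49, 49^2 ≡ 49² = 2401 ≡ 41, 49^4 ≡ 41² = 1681 ≡ 29, 49^8 ≡ 29² = 841 ≡ 15, 49^16 ≡ 15² = 225 ≡ 48, 49^32 ≡ 48² = 2304 ≡ 3. Since 45 = 32 + 8 + 4 + 1, 49^45 ≡ 3·15·29·49: 3·15 = 45, then 45·29 = 1305 ≡ 7, then 7·49 = 343 ≡ 48. So 49^45 ≡ 48 (mod 59).
Hence φ⁻¹(49) = 48.

48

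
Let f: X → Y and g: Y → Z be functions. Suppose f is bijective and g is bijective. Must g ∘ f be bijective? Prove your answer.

bijective

Injectivity: if g(f(a)) = g(f(b)) then f(a) = f(b) (g injective) so a = b (f injective).
Surjectivity: for c ∈ Z pick b with g(b) = c, then a with f(a) = b; then (g ∘ f)(a) = c.
So g ∘ f is bijective.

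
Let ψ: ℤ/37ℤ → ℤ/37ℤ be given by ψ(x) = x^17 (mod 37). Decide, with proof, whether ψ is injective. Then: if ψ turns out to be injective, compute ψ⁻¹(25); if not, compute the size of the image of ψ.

Since 37 is prime, the nonzero elements of ℤ/37ℤ form a cyclic group of order 36.
As gcd(17, 36) = 1, raising to the 17th power is a bijection on this group: if x_1^17 ≡ x_2^17 then (x_1x_2^{−1})^17 = 1, and the only element of order dividing gcd(17, 36) = 1 is 1, so x_1 = x_2.
With ψ(0) = 0 this makes ψ injective on all of ℤ/37ℤ, hence bijective (finite equal-size domain and codomain). In particular ψ is injective.
Since ψ is injective, we find the preimage of 25. The inverse of x ↦ x^17 on (ℤ/37ℤ)^× is x ↦ x^17, because 17·17 = 289 = 8·36 + 1 ≡ 1 (mod 36) and x^{36} = 1 for x ≠ 0 (Fermat). So ψ⁻¹(25) = 25^17 mod 37.
Repeated squaring mod 37: 25^1 ≡ 25, 25^2 ≡ 25² = 625 ≡ 33, 25^4 ≡ 33² = 1089 ≡ 16, 25^8 ≡ 16² = 256 ≡ 34, 25^16 ≡ 34² = 1156 ≡ 9. Since 17 = 16 + 1, 25^17 ≡ 9·25: 9·25 = 225 ≡ 3. So 25^17 ≡ 3 (mod 37).
Hence ψ⁻¹(25) = 3.

3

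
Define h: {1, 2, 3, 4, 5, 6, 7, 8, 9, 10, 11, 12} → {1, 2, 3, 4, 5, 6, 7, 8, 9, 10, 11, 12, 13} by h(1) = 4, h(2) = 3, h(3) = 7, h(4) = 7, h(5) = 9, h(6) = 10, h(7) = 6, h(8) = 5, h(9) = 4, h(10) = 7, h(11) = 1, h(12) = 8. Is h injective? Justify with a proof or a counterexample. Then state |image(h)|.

9

h(3) = 7 = h(4) with 3 ≠ 4, so h is not injective.
The image of h is {1, 3, 4, 5, 6, 7, 8, 9, 10}, which has 9 elements.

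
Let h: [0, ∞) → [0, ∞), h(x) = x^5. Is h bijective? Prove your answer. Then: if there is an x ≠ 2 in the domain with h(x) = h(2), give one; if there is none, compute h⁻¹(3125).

On [0, ∞), x ↦ x^5 is strictly increasing (injective) and for any y ∈ [0, ∞) the 5th root y^{1/5} lies in [0, ∞) (surjective). So h is bijective.
Since x ↦ x^5 is strictly increasing on [0, ∞), it is injective there, so no x ≠ 2 in the domain has h(x) = h(2). We therefore compute h⁻¹(3125) = 3125^{1/5} = 5 (indeed 5^5 = 3125).

5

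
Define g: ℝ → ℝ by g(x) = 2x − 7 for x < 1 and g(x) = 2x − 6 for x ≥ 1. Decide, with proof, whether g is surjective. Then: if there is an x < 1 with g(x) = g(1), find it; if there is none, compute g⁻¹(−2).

2

Both pieces are strictly increasing (slopes 2 and 2), so each is injective on its own interval.
The left piece maps (−∞, 1) onto (−∞, −5); the right piece maps [1, ∞) onto [−4, ∞).
The union (−∞, −5) ∪ [−4, ∞) omits the interval between −5 and −4; in particular −5 has no preimage. So g is not surjective.
Because the two images are disjoint, no x < 1 has g(x) = g(1), so we compute g⁻¹(−2): −2 lies in [−4, ∞), so solve 2x − 6 = −2: x = (−2 + 6)/2 = 2.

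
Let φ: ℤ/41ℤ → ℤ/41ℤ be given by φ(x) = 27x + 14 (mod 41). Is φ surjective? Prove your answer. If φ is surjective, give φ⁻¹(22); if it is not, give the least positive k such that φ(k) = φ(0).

17

Since gcd(27, 41) = 1, 27 is invertible modulo 41. Euclid's algorithm: 41 = 1·27 + 14, 27 = 1·14 + 13, 14 = 1·13 + 1; back-substituting gives 1 = 38·27 − 25·41, so 27⁻¹ ≡ 38 (mod 41).
Then y ↦ 38(y − 14) is a two-sided inverse to φ, so every y ∈ ℤ/41ℤ has a preimage.
Thus φ is surjective.
Since φ is surjective, we find φ⁻¹(22): we need 27x ≡ 22 − 14 ≡ 8 (mod 41). Using 27⁻¹ = 38: x ≡ 38·8 = 304 = 7·41 + 17, so x = 17.
Check: φ(17) = 27·17 + 14 = 473 = 11·41 + 22 ≡ 22 (mod 41).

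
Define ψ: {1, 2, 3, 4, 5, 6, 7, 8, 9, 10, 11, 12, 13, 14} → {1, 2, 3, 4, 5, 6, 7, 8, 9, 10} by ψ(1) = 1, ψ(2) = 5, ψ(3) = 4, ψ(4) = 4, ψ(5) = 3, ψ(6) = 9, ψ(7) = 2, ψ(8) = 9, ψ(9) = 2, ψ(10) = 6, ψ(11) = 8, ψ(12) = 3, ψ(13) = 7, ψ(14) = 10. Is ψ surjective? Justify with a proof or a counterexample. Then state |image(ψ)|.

Every element of the codomain has a preimage: 1 = ψ(1), 2 = ψ(7), 3 = ψ(5), 4 = ψ(3), 5 = ψ(2), 6 = ψ(10), 7 = ψ(13), 8 = ψ(11), 9 = ψ(6), 10 = ψ(14).
Therefore ψ is surjective.
The image of ψ is {1, 2, 3, 4, 5, 6, 7, 8, 9, 10}, which has 10 elements.

10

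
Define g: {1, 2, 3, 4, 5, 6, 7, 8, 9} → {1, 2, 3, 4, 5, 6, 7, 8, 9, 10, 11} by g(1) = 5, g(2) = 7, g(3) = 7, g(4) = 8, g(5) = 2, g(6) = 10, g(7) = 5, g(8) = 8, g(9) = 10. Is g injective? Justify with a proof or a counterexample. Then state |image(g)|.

5

g(2) = 7 = g(3) with 2 ≠ 3, so g is not injective.
The image of g is {2, 5, 7, 8, 10}, which has 5 elements.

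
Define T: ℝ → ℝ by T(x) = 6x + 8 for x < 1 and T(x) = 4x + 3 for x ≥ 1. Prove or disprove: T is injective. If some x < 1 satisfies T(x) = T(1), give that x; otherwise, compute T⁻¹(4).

-1/6

Both pieces are strictly increasing (slopes 6 and 4), so each is injective on its own interval.
The left piece maps (−∞, 1) onto (−∞, 14); the right piece maps [1, ∞) onto [7, ∞).
These images overlap. In particular T(1) = 7 (right piece), and solving 6x + 8 = 7 on the left piece gives x = −1/6 < 1.
So T(−1/6) = T(1) with −1/6 ≠ 1, and T is not injective. This x = −1/6 is the requested value below 1.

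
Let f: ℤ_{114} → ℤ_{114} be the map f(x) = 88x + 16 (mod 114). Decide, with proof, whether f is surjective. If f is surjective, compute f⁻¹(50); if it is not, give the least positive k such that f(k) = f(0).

57

Since gcd(88, 114) = 2, we have 88x ≡ 0 (mod 2) for all x, so f(x) ≡ 0 (mod 2).
But 1 ≢ 0 (mod 2), so 1 ∈ ℤ_{114} has no preimage. Hence f is not surjective.
Since f is not surjective, we find the least positive k with f(k) = f(0): this means 88k ≡ 0 (mod 114), i.e. 114 ∣ 88k. Since gcd(88, 114) = 2, dividing through by 2 this holds exactly when 57 ∣ 44k, and as gcd(44, 57) = 1, exactly when 57 ∣ k.
The smallest positive such k is 57.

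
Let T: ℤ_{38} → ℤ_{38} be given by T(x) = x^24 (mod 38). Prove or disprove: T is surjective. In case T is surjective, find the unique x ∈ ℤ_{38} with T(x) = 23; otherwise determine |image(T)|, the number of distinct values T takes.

8

T(3): Repeated squaring mod 38: 3^1 ≡ 3, 3^2 ≡ 3² = 9, 3^4 ≡ 9² = 81 ≡ 5, 3^8 ≡ 5² = 25, 3^16 ≡ 25² = 625 ≡ 17. Since 24 = 16 + 8, 3^24 ≡ 17·25: 17·25 = 425 ≡ 7. So 3^24 ≡ 7 (mod 38).
T(5): Repeated squaring mod 38: 5^1 ≡ 5, 5^2 ≡ 5² = 25, 5^4 ≡ 25² = 625 ≡ 17, 5^8 ≡ 17² = 289 ≡ 23, 5^16 ≡ 23² = 529 ≡ 35. Since 24 = 16 + 8, 5^24 ≡ 35·23: 35·23 = 805 ≡ 7. So 5^24 ≡ 7 (mod 38).
So T(3) = T(5) = 7 while 3 ≠ 5, so T is not injective.
A non-injective map from the 38-element set ℤ_{38} to itself takes at most 37 distinct values, so it cannot be surjective. So T is not surjective.
Since T is not surjective, we determine |image(T)|. Computing x^24 mod 38 for each x (by repeated squaring, reducing mod 38 at every step), the values T(0), T(1), …, T(37) are: 0, 1, 26, 7, 30, 7, 30, 1, 20, 11, 30, 1, 20, 11, 26, 11, 26, 7, 20, 19, 20, 7, 26, 11, 26, 11, 20, 1, 30, 11, 20, 1, 30, 7, 30, 7, 26, 1.
The distinct values are {0, 1, 7, 11, 19, 20, 26, 30}; there are 8 of them.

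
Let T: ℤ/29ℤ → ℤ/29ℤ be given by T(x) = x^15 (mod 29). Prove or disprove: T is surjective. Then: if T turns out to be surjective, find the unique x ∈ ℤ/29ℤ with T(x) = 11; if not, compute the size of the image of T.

Since 29 is prime, the nonzero elements of ℤ/29ℤ form a cyclic group of order 28.
As gcd(15, 28) = 1, raising to the 15th power is a bijection on this group: if a^15 ≡ b^15 then (ab^{−1})^15 = 1, and the only element of order dividing gcd(15, 28) = 1 is 1, so a = b.
With T(0) = 0 this makes T injective on all of ℤ/29ℤ, hence bijective (finite equal-size domain and codomain). In particular T is surjective.
Since T is surjective, we find the preimage of 11. The inverse of x ↦ x^15 on (ℤ/29ℤ)^× is x ↦ x^15, because 15·15 = 225 = 8·28 + 1 ≡ 1 (mod 28) and x^{28} = 1 for x ≠ 0 (Fermat). So T⁻¹(11) = 11^15 mod 29.
Repeated squaring mod 29: 11^1 ≡ 11, 11^2 ≡ 11² = 121 ≡ 5, 11^4 ≡ 5² = 25, 11^8 ≡ 25² = 625 ≡ 16. Since 15 = 8 + 4 + 2 + 1, 11^15 ≡ 16·25·5·11: 16·25 = 400 ≡ 23, then 23·5 = 115 ≡ 28, then 28·11 = 308 ≡ 18. So 11^15 ≡ 18 (mod 29).
Hence T⁻¹(11) = 18.

18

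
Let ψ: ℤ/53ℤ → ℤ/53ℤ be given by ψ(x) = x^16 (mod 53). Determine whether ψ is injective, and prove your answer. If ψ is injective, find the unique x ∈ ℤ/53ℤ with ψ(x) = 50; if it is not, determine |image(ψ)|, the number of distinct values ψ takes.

14

ψ(2): Repeated squaring mod 53: 2^1 ≡ 2, 2^2 ≡ 2² = 4, 2^4 ≡ 4² = 16, 2^8 ≡ 16² = 256 ≡ 44, 2^16 ≡ 44² = 1936 ≡ 28. So 2^16 ≡ 28 (mod 53).
ψ(7): Repeated squaring mod 53: 7^1 ≡ 7, 7^2 ≡ 7² = 49, 7^4 ≡ 49² = 2401 ≡ 16, 7^8 ≡ 16² = 256 ≡ 44, 7^16 ≡ 44² = 1936 ≡ 28. So 7^16 ≡ 28 (mod 53).
So ψ(2) = ψ(7) = 28 while 2 ≠ 7, hence ψ is not injective.
Since ψ is not injective, we determine |image(ψ)|. Computing x^16 mod 53 for each x (by repeated squaring, reducing mod 53 at every step), the values ψ(0), ψ(1), …, ψ(52) are: 0, 1, 28, 15, 42, 13, 49, 28, 10, 13, 46, 47, 47, 24, 42, 36, 15, 16, 46, 24, 16, 49, 44, 1, 44, 10, 36, 36, 10, 44, 1, 44, 49, 16, 24, 46, 16, 15, 36, 42, 24, 47, 47, 46, 13, 10, 28, 49, 13, 42, 15, 28, 1.
The distinct values are {0, 1, 10, 13, 15, 16, 24, 28, 36, 42, 44, 46, 47, 49}; there are 14 of them.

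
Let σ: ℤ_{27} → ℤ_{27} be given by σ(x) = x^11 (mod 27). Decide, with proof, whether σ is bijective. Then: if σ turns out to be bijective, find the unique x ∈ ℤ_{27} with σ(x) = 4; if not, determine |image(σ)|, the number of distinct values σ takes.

19

σ(0) = 0^11 = 0.
σ(3): Repeated squaring mod 27: 3^1 ≡ 3, 3^2 ≡ 3² = 9, 3^4 ≡ 9² = 81 ≡ 0, 3^8 ≡ 0² = 0. Since 11 = 8 + 2 + 1, 3^11 ≡ 0·9·3: 0·9 = 0, then 0·3 = 0. So 3^11 ≡ 0 (mod 27).
So σ(0) = σ(3) = 0 while 0 ≠ 3, thus σ is not injective, hence not bijective.
Since σ is not bijective, we determine |image(σ)|. Computing x^11 mod 27 for each x (by repeated squaring, reducing mod 27 at every step), the values σ(0), σ(1), …, σ(26) are: 0, 1, 23, 0, 16, 2, 0, 22, 17, 0, 19, 14, 0, 7, 20, 0, 13, 8, 0, 10, 5, 0, 25, 11, 0, 4, 26.
The distinct values are {0, 1, 2, 4, 5, 7, 8, 10, 11, 13, 14, 16, 17, 19, 20, 22, 23, 25, 26}; there are 19 of them.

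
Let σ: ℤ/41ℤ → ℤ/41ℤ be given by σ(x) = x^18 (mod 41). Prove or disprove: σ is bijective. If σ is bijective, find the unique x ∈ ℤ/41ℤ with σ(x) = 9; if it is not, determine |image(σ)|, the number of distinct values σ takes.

σ(20): Repeated squaring mod 41: 20^1 ≡ 20, 20^2 ≡ 20² = 400 ≡ 31, 20^4 ≡ 31² = 961 ≡ 18, 20^8 ≡ 18² = 324 ≡ 37, 20^16 ≡ 37² = 1369 ≡ 16. Since 18 = 16 + 2, 20^18 ≡ 16·31: 16·31 = 496 ≡ 4. So 20^18 ≡ 4 (mod 41).
σ(21): Repeated squaring mod 41: 21^1 ≡ 21, 21^2 ≡ 21² = 441 ≡ 31, 21^4 ≡ 31² = 961 ≡ 18, 21^8 ≡ 18² = 324 ≡ 37, 21^16 ≡ 37² = 1369 ≡ 16. Since 18 = 16 + 2, 21^18 ≡ 16·31: 16·31 = 496 ≡ 4. So 21^18 ≡ 4 (mod 41).
So σ(20) = σ(21) = 4 while 20 ≠ 21, hence σ is not injective, hence not bijective.
Since σ is not bijective, we determine |image(σ)|. Computing x^18 mod 41 for each x (by repeated squaring, reducing mod 41 at every step), the values σ(0), σ(1), …, σ(40) are: 0, 1, 31, 9, 18, 23, 33, 5, 25, 40, 16, 21, 39, 8, 32, 2, 37, 20, 10, 36, 4, 4, 36, 10, 20, 37, 2, 32, 8, 39, 21, 16, 40, 25, 5, 33, 23, 18, 9, 31, 1.
The distinct values are {0, 1, 2, 4, 5, 8, 9, 10, 16, 18, 20, 21, 23, 25, 31, 32, 33, 36, 37, 39, 40}; there are 21 of them.

21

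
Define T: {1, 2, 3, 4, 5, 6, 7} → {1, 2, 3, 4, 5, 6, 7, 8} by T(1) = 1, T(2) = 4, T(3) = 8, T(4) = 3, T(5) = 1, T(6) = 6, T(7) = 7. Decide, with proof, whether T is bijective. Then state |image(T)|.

6

T(1) = 1 = T(5) with 1 ≠ 5, so T is not injective, hence not bijective.
The image of T is {1, 3, 4, 6, 7, 8}, which has 6 elements.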